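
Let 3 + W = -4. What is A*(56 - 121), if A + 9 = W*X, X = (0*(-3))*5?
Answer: 585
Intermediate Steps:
W = -7 (W = -3 - 4 = -7)
X = 0 (X = 0*5 = 0)
A = -9 (A = -9 - 7*0 = -9 + 0 = -9)
A*(56 - 121) = -9*(56 - 121) = -9*(-65) = 585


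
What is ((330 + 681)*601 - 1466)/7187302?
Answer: 606145/7187302 ≈ 0.084336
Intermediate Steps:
((330 + 681)*601 - 1466)/7187302 = (1011*601 - 1466)*(1/7187302) = (607611 - 1466)*(1/7187302) = 606145*(1/7187302) = 606145/7187302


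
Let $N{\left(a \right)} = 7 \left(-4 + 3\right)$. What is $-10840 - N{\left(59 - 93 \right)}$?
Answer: $-10833$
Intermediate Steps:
$N{\left(a \right)} = -7$ ($N{\left(a \right)} = 7 \left(-1\right) = -7$)
$-10840 - N{\left(59 - 93 \right)} = -10840 - -7 = -10840 + 7 = -10833$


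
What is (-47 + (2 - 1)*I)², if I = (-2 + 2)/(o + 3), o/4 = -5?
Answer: 2209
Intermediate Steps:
o = -20 (o = 4*(-5) = -20)
I = 0 (I = (-2 + 2)/(-20 + 3) = 0/(-17) = 0*(-1/17) = 0)
(-47 + (2 - 1)*I)² = (-47 + (2 - 1)*0)² = (-47 + 1*0)² = (-47 + 0)² = (-47)² = 2209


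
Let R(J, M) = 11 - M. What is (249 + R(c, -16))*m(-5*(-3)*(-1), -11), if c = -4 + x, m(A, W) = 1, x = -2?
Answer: 276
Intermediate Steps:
c = -6 (c = -4 - 2 = -6)
(249 + R(c, -16))*m(-5*(-3)*(-1), -11) = (249 + (11 - 1*(-16)))*1 = (249 + (11 + 16))*1 = (249 + 27)*1 = 276*1 = 276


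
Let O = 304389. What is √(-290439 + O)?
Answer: 15*√62 ≈ 118.11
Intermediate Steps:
√(-290439 + O) = √(-290439 + 304389) = √13950 = 15*√62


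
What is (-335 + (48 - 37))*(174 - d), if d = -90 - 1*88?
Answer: -114048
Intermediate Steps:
d = -178 (d = -90 - 88 = -178)
(-335 + (48 - 37))*(174 - d) = (-335 + (48 - 37))*(174 - 1*(-178)) = (-335 + (48 - 1*37))*(174 + 178) = (-335 + (48 - 37))*352 = (-335 + 11)*352 = -324*352 = -114048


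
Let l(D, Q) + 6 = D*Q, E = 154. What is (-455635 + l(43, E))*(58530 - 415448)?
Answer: 160262963442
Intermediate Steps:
l(D, Q) = -6 + D*Q
(-455635 + l(43, E))*(58530 - 415448) = (-455635 + (-6 + 43*154))*(58530 - 415448) = (-455635 + (-6 + 6622))*(-356918) = (-455635 + 6616)*(-356918) = -449019*(-356918) = 160262963442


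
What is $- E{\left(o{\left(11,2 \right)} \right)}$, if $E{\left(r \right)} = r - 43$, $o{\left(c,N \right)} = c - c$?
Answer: $43$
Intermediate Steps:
$o{\left(c,N \right)} = 0$
$E{\left(r \right)} = -43 + r$ ($E{\left(r \right)} = r - 43 = -43 + r$)
$- E{\left(o{\left(11,2 \right)} \right)} = - (-43 + 0) = \left(-1\right) \left(-43\right) = 43$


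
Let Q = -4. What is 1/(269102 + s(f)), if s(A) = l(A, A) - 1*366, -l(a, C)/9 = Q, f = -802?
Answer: 1/268772 ≈ 3.7206e-6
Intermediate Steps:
l(a, C) = 36 (l(a, C) = -9*(-4) = 36)
s(A) = -330 (s(A) = 36 - 1*366 = 36 - 366 = -330)
1/(269102 + s(f)) = 1/(269102 - 330) = 1/268772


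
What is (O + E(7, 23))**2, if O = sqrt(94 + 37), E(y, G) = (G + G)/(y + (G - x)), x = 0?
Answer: 30004/225 + 46*sqrt(131)/15 ≈ 168.45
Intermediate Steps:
E(y, G) = 2*G/(G + y) (E(y, G) = (G + G)/(y + (G - 1*0)) = (2*G)/(y + (G + 0)) = (2*G)/(y + G) = (2*G)/(G + y) = 2*G/(G + y))
O = sqrt(131) ≈ 11.446
(O + E(7, 23))**2 = (sqrt(131) + 2*23/(23 + 7))**2 = (sqrt(131) + 2*23/30)**2 = (sqrt(131) + 2*23*(1/30))**2 = (sqrt(131) + 23/15)**2 = (23/15 + sqrt(131))**2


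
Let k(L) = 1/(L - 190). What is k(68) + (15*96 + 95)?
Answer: 187269/122 ≈ 1535.0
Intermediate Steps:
k(L) = 1/(-190 + L)
k(68) + (15*96 + 95) = 1/(-190 + 68) + (15*96 + 95) = 1/(-122) + (1440 + 95) = -1/122 + 1535 = 187269/122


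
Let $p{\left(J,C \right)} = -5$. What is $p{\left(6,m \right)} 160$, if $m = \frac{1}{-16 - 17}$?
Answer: $-800$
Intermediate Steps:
$m = - \frac{1}{33}$ ($m = \frac{1}{-33} = - \frac{1}{33} \approx -0.030303$)
$p{\left(6,m \right)} 160 = \left(-5\right) 160 = -800$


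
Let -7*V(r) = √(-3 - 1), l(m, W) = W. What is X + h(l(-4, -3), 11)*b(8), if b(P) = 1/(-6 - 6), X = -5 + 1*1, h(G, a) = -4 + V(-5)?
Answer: -11/3 + I/42 ≈ -3.6667 + 0.02381*I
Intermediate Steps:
V(r) = -2*I/7 (V(r) = -√(-3 - 1)/7 = -2*I/7)
h(G, a) = -4 - 2*I/7
X = -4 (X = -5 + 1 = -4)
b(P) = -1/12 (b(P) = 1/(-12) = -1/12)
X + h(l(-4, -3), 11)*b(8) = -4 + (-4 - 2*I/7)*(-1/12) = -4 + (⅓ + I/42) = -11/3 + I/42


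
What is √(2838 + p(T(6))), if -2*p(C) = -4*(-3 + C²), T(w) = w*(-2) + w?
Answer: 22*√6 ≈ 53.889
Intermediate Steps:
T(w) = -w (T(w) = -2*w + w = -w)
p(C) = -6 + 2*C² (p(C) = -(-2)*(-3 + C²) = -(12 - 4*C²)/2 = -6 + 2*C²)
√(2838 + p(T(6))) = √(2838 + (-6 + 2*(-1*6)²)) = √(2838 + (-6 + 2*(-6)²)) = √(2838 + (-6 + 2*36)) = √(2838 + (-6 + 72)) = √(2838 + 66) = √2904 = 22*√6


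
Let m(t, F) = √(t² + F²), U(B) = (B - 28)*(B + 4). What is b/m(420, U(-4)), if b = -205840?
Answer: -10292/21 ≈ -490.10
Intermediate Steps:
U(B) = (-28 + B)*(4 + B)
m(t, F) = √(F² + t²)
b/m(420, U(-4)) = -205840/√((-112 + (-4)² - 24*(-4))² + 420²) = -205840/√((-112 + 16 + 96)² + 176400) = -205840/√(0² + 176400) = -205840/√(0 + 176400) = -205840/(√176400) = -205840/420 = -205840*1/420 = -10292/21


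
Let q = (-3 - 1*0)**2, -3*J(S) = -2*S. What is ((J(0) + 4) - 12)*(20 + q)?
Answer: -232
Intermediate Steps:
J(S) = 2*S/3 (J(S) = -(-2)*S/3 = 2*S/3)
q = 9 (q = (-3 + 0)**2 = (-3)**2 = 9)
((J(0) + 4) - 12)*(20 + q) = (((2/3)*0 + 4) - 12)*(20 + 9) = ((0 + 4) - 12)*29 = (4 - 12)*29 = -8*29 = -232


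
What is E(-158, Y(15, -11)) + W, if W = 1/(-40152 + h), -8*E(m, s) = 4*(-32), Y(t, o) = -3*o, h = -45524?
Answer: 1370815/85676 ≈ 16.000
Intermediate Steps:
E(m, s) = 16 (E(m, s) = -(-32)/2 = -⅛*(-128) = 16)
W = -1/85676 (W = 1/(-40152 - 45524) = 1/(-85676) = -1/85676 ≈ -1.1672e-5)
E(-158, Y(15, -11)) + W = 16 - 1/85676 = 1370815/85676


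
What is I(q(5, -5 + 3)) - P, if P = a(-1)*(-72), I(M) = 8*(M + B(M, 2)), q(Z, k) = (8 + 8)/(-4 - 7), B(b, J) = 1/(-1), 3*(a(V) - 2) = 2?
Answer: 1896/11 ≈ 172.36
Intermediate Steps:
a(V) = 8/3 (a(V) = 2 + (⅓)*2 = 2 + ⅔ = 8/3)
B(b, J) = -1
q(Z, k) = -16/11 (q(Z, k) = 16/(-11) = 16*(-1/11) = -16/11)
I(M) = -8 + 8*M (I(M) = 8*(M - 1) = 8*(-1 + M) = -8 + 8*M)
P = -192 (P = (8/3)*(-72) = -192)
I(q(5, -5 + 3)) - P = (-8 + 8*(-16/11)) - 1*(-192) = (-8 - 128/11) + 192 = -216/11 + 192 = 1896/11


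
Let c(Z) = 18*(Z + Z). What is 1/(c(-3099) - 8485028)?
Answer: -1/8596592 ≈ -1.1633e-7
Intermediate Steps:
c(Z) = 36*Z (c(Z) = 18*(2*Z) = 36*Z)
1/(c(-3099) - 8485028) = 1/(36*(-3099) - 8485028) = 1/(-111564 - 8485028) = 1/(-8596592) = -1/8596592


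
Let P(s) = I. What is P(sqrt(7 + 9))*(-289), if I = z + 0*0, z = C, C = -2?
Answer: 578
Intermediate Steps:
z = -2
I = -2 (I = -2 + 0*0 = -2 + 0 = -2)
P(s) = -2
P(sqrt(7 + 9))*(-289) = -2*(-289) = 578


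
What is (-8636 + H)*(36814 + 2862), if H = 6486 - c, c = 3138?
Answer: -209806688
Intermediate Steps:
H = 3348 (H = 6486 - 1*3138 = 6486 - 3138 = 3348)
(-8636 + H)*(36814 + 2862) = (-8636 + 3348)*(36814 + 2862) = -5288*39676 = -209806688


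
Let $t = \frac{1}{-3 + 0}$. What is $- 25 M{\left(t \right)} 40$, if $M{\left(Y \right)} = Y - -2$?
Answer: $- \frac{5000}{3} \approx -1666.7$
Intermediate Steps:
$t = - \frac{1}{3}$ ($t = \frac{1}{-3} = - \frac{1}{3} \approx -0.33333$)
$M{\left(Y \right)} = 2 + Y$ ($M{\left(Y \right)} = Y + 2 = 2 + Y$)
$- 25 M{\left(t \right)} 40 = - 25 \left(2 - \frac{1}{3}\right) 40 = \left(-25\right) \frac{5}{3} \cdot 40 = \left(- \frac{125}{3}\right) 40 = - \frac{5000}{3}$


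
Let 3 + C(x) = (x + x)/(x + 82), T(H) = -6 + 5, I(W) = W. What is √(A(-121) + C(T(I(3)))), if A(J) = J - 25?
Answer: I*√12071/9 ≈ 12.208*I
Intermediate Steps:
A(J) = -25 + J
T(H) = -1
C(x) = -3 + 2*x/(82 + x) (C(x) = -3 + (x + x)/(x + 82) = -3 + (2*x)/(82 + x) = -3 + 2*x/(82 + x))
√(A(-121) + C(T(I(3)))) = √((-25 - 121) + (-246 - 1*(-1))/(82 - 1)) = √(-146 + (-246 + 1)/81) = √(-146 + (1/81)*(-245)) = √(-146 - 245/81) = √(-12071/81) = I*√12071/9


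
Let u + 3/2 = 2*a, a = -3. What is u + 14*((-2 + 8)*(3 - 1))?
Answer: 321/2 ≈ 160.50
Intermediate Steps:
u = -15/2 (u = -3/2 + 2*(-3) = -3/2 - 6 = -15/2 ≈ -7.5000)
u + 14*((-2 + 8)*(3 - 1)) = -15/2 + 14*((-2 + 8)*(3 - 1)) = -15/2 + 14*(6*2) = -15/2 + 14*12 = -15/2 + 168 = 321/2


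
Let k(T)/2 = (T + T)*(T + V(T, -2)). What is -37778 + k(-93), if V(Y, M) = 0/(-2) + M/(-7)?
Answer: -23018/7 ≈ -3288.3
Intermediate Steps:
V(Y, M) = -M/7 (V(Y, M) = 0*(-1/2) + M*(-1/7) = 0 - M/7 = -M/7)
k(T) = 4*T*(2/7 + T) (k(T) = 2*((T + T)*(T - 1/7*(-2))) = 2*((2*T)*(T + 2/7)) = 2*((2*T)*(2/7 + T)) = 2*(2*T*(2/7 + T)) = 4*T*(2/7 + T))
-37778 + k(-93) = -37778 + (4/7)*(-93)*(2 + 7*(-93)) = -37778 + (4/7)*(-93)*(2 - 651) = -37778 + (4/7)*(-93)*(-649) = -37778 + 241428/7 = -23018/7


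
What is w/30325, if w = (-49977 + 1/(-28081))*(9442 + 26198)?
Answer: -10003464695664/170311265 ≈ -58736.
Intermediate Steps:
w = -50017323478320/28081 (w = (-49977 - 1/28081)*35640 = -1403404138/28081*35640 = -50017323478320/28081 ≈ -1.7812e+9)
w/30325 = -50017323478320/28081/30325 = -50017323478320/28081*1/30325 = -10003464695664/170311265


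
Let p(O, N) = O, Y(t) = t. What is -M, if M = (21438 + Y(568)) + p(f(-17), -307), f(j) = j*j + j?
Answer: -22278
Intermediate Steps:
f(j) = j + j² (f(j) = j² + j = j + j²)
M = 22278 (M = (21438 + 568) - 17*(1 - 17) = 22006 - 17*(-16) = 22006 + 272 = 22278)
-M = -1*22278 = -22278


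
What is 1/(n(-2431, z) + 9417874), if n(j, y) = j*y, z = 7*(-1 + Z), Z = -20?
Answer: 1/9775231 ≈ 1.0230e-7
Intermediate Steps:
z = -147 (z = 7*(-1 - 20) = 7*(-21) = -147)
1/(n(-2431, z) + 9417874) = 1/(-2431*(-147) + 9417874) = 1/(357357 + 9417874) = 1/9775231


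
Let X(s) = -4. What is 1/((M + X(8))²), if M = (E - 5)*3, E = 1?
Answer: 1/256 ≈ 0.0039063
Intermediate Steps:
M = -12 (M = (1 - 5)*3 = -4*3 = -12)
1/((M + X(8))²) = 1/((-12 - 4)²) = 1/((-16)²) = 1/256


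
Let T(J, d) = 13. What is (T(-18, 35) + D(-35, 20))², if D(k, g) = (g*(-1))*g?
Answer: 149769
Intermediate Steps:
D(k, g) = -g² (D(k, g) = (-g)*g = -g²)
(T(-18, 35) + D(-35, 20))² = (13 - 1*20²)² = (13 - 1*400)² = (13 - 400)² = (-387)² = 149769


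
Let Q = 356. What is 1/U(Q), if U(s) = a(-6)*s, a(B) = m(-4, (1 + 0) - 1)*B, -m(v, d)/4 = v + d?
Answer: -1/34176 ≈ -2.9260e-5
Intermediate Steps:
m(v, d) = -4*d - 4*v (m(v, d) = -4*(v + d) = -4*(d + v) = -4*d - 4*v)
a(B) = 16*B (a(B) = (-4*((1 + 0) - 1) - 4*(-4))*B = (-4*(1 - 1) + 16)*B = (-4*0 + 16)*B = (0 + 16)*B = 16*B)
U(s) = -96*s (U(s) = (16*(-6))*s = -96*s)
1/U(Q) = 1/(-96*356) = 1/(-34176) = -1/34176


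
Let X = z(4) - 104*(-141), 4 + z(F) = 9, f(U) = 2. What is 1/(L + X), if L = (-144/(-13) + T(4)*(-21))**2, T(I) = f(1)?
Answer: 169/2640665 ≈ 6.3999e-5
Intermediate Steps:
z(F) = 5 (z(F) = -4 + 9 = 5)
T(I) = 2
X = 14669 (X = 5 - 104*(-141) = 5 + 14664 = 14669)
L = 161604/169 (L = (-144/(-13) + 2*(-21))**2 = (-144*(-1/13) - 42)**2 = (144/13 - 42)**2 = (-402/13)**2 = 161604/169 ≈ 956.24)
1/(L + X) = 1/(161604/169 + 14669) = 1/(2640665/169) = 169/2640665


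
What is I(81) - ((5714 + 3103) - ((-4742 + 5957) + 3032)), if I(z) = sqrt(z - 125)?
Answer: -4570 + 2*I*sqrt(11) ≈ -4570.0 + 6.6332*I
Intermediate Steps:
I(z) = sqrt(-125 + z)
I(81) - ((5714 + 3103) - ((-4742 + 5957) + 3032)) = sqrt(-125 + 81) - ((5714 + 3103) - ((-4742 + 5957) + 3032)) = sqrt(-44) - (8817 - (1215 + 3032)) = 2*I*sqrt(11) - (8817 - 1*4247) = 2*I*sqrt(11) - (8817 - 4247) = 2*I*sqrt(11) - 1*4570 = 2*I*sqrt(11) - 4570 = -4570 + 2*I*sqrt(11)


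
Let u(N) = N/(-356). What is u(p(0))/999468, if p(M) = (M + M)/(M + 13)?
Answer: 0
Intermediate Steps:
p(M) = 2*M/(13 + M) (p(M) = (2*M)/(13 + M) = 2*M/(13 + M))
u(N) = -N/356 (u(N) = N*(-1/356) = -N/356)
u(p(0))/999468 = -0/(178*(13 + 0))/999468 = -0/(178*13)*(1/999468) = -1/356*0*(1/999468) = 0*(1/999468) = 0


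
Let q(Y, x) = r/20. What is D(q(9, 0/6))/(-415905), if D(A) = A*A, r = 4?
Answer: -1/10397625 ≈ -9.6176e-8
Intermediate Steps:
q(Y, x) = ⅕ (q(Y, x) = 4/20 = 4*(1/20) = ⅕)
D(A) = A²
D(q(9, 0/6))/(-415905) = (⅕)²/(-415905) = (1/25)*(-1/415905) = -1/10397625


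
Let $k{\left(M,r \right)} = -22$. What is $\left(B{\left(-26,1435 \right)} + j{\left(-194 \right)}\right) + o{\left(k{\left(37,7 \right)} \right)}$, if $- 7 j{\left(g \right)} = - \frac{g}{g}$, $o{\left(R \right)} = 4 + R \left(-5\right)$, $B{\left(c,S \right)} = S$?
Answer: $\frac{10844}{7} \approx 1549.1$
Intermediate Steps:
$o{\left(R \right)} = 4 - 5 R$
$j{\left(g \right)} = \frac{1}{7}$ ($j{\left(g \right)} = - \frac{\left(-1\right) \frac{g}{g}}{7} = - \frac{\left(-1\right) 1}{7} = \left(- \frac{1}{7}\right) \left(-1\right) = \frac{1}{7}$)
$\left(B{\left(-26,1435 \right)} + j{\left(-194 \right)}\right) + o{\left(k{\left(37,7 \right)} \right)} = \left(1435 + \frac{1}{7}\right) + \left(4 - -110\right) = \frac{10046}{7} + \left(4 + 110\right) = \frac{10046}{7} + 114 = \frac{10844}{7}$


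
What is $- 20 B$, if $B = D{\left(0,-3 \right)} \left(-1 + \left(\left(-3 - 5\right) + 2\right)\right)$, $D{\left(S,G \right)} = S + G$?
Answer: $-420$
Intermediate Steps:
$D{\left(S,G \right)} = G + S$
$B = 21$ ($B = \left(-3 + 0\right) \left(-1 + \left(\left(-3 - 5\right) + 2\right)\right) = - 3 \left(-1 + \left(-8 + 2\right)\right) = - 3 \left(-1 - 6\right) = \left(-3\right) \left(-7\right) = 21$)
$- 20 B = \left(-20\right) 21 = -420$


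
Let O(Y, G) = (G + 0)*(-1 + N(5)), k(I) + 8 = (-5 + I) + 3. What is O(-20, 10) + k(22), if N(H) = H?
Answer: 52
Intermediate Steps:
k(I) = -10 + I (k(I) = -8 + ((-5 + I) + 3) = -8 + (-2 + I) = -10 + I)
O(Y, G) = 4*G (O(Y, G) = (G + 0)*(-1 + 5) = G*4 = 4*G)
O(-20, 10) + k(22) = 4*10 + (-10 + 22) = 40 + 12 = 52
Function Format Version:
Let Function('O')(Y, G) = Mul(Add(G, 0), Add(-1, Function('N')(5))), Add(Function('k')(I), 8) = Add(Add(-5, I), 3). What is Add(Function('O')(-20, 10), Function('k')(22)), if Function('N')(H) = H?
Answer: 52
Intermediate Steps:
Function('k')(I) = Add(-10, I) (Function('k')(I) = Add(-8, Add(Add(-5, I), 3)) = Add(-8, Add(-2, I)) = Add(-10, I))
Function('O')(Y, G) = Mul(4, G) (Function('O')(Y, G) = Mul(Add(G, 0), Add(-1, 5)) = Mul(G, 4) = Mul(4, G))
Add(Function('O')(-20, 10), Function('k')(22)) = Add(Mul(4, 10), Add(-10, 22)) = Add(40, 12) = 52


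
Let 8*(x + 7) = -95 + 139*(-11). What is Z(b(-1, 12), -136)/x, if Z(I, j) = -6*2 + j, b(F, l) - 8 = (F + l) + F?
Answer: 74/105 ≈ 0.70476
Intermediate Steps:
b(F, l) = 8 + l + 2*F (b(F, l) = 8 + ((F + l) + F) = 8 + (l + 2*F) = 8 + l + 2*F)
x = -210 (x = -7 + (-95 + 139*(-11))/8 = -7 + (-95 - 1529)/8 = -7 + (⅛)*(-1624) = -7 - 203 = -210)
Z(I, j) = -12 + j
Z(b(-1, 12), -136)/x = (-12 - 136)/(-210) = -148*(-1/210) = 74/105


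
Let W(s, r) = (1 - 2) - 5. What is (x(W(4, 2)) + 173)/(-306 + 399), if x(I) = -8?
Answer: 55/31 ≈ 1.7742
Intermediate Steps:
W(s, r) = -6 (W(s, r) = -1 - 5 = -6)
(x(W(4, 2)) + 173)/(-306 + 399) = (-8 + 173)/(-306 + 399) = 165/93 = 165*(1/93) = 55/31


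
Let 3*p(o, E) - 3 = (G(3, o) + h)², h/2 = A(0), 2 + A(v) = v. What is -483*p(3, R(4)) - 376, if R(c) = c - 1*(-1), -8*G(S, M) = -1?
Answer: -209697/64 ≈ -3276.5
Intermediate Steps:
G(S, M) = ⅛ (G(S, M) = -⅛*(-1) = ⅛)
A(v) = -2 + v
R(c) = 1 + c (R(c) = c + 1 = 1 + c)
h = -4 (h = 2*(-2 + 0) = 2*(-2) = -4)
p(o, E) = 1153/192 (p(o, E) = 1 + (⅛ - 4)²/3 = 1 + (-31/8)²/3 = 1 + (⅓)*(961/64) = 1 + 961/192 = 1153/192)
-483*p(3, R(4)) - 376 = -483*1153/192 - 376 = -185633/64 - 376 = -209697/64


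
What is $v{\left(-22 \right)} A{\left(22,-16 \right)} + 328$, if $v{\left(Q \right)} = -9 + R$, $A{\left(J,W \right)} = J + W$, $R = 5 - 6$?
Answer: $268$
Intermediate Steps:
$R = -1$ ($R = 5 - 6 = -1$)
$v{\left(Q \right)} = -10$ ($v{\left(Q \right)} = -9 - 1 = -10$)
$v{\left(-22 \right)} A{\left(22,-16 \right)} + 328 = - 10 \left(22 - 16\right) + 328 = \left(-10\right) 6 + 328 = -60 + 328 = 268$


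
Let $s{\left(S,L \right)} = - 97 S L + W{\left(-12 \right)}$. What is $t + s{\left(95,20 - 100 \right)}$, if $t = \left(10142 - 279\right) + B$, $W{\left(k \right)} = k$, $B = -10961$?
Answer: $736090$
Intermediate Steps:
$s{\left(S,L \right)} = -12 - 97 L S$ ($s{\left(S,L \right)} = - 97 S L - 12 = - 97 L S - 12 = -12 - 97 L S$)
$t = -1098$ ($t = \left(10142 - 279\right) - 10961 = 9863 - 10961 = -1098$)
$t + s{\left(95,20 - 100 \right)} = -1098 - \left(12 + 97 \left(20 - 100\right) 95\right) = -1098 - \left(12 - 737200\right) = -1098 + \left(-12 + 737200\right) = -1098 + 737188 = 736090$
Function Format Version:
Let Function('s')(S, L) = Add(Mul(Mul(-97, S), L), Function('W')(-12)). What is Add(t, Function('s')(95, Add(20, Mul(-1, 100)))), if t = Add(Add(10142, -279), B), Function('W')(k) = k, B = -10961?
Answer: 736090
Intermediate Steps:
Function('s')(S, L) = Add(-12, Mul(-97, L, S)) (Function('s')(S, L) = Add(Mul(Mul(-97, S), L), -12) = Add(Mul(-97, L, S), -12) = Add(-12, Mul(-97, L, S)))
t = -1098 (t = Add(Add(10142, -279), -10961) = Add(9863, -10961) = -1098)
Add(t, Function('s')(95, Add(20, Mul(-1, 100)))) = Add(-1098, Add(-12, Mul(-97, Add(20, Mul(-1, 100)), 95))) = Add(-1098, Add(-12, Mul(-97, Add(20, -100), 95))) = Add(-1098, Add(-12, Mul(-97, -80, 95))) = Add(-1098, Add(-12, 737200)) = Add(-1098, 737188) = 736090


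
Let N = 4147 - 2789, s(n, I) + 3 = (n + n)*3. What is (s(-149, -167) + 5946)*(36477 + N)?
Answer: 191028915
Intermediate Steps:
s(n, I) = -3 + 6*n (s(n, I) = -3 + (n + n)*3 = -3 + (2*n)*3 = -3 + 6*n)
N = 1358
(s(-149, -167) + 5946)*(36477 + N) = ((-3 + 6*(-149)) + 5946)*(36477 + 1358) = ((-3 - 894) + 5946)*37835 = (-897 + 5946)*37835 = 5049*37835 = 191028915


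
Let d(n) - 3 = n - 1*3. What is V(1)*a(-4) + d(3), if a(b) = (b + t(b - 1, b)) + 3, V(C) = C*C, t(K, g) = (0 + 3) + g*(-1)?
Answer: 9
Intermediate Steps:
d(n) = n (d(n) = 3 + (n - 1*3) = 3 + (n - 3) = 3 + (-3 + n) = n)
t(K, g) = 3 - g
V(C) = C**2
a(b) = 6 (a(b) = (b + (3 - b)) + 3 = 3 + 3 = 6)
V(1)*a(-4) + d(3) = 1**2*6 + 3 = 1*6 + 3 = 6 + 3 = 9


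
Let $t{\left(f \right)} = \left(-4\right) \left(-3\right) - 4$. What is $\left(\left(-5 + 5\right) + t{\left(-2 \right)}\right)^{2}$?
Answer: $64$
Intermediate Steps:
$t{\left(f \right)} = 8$ ($t{\left(f \right)} = 12 - 4 = 8$)
$\left(\left(-5 + 5\right) + t{\left(-2 \right)}\right)^{2} = \left(\left(-5 + 5\right) + 8\right)^{2} = \left(0 + 8\right)^{2} = 8^{2} = 64$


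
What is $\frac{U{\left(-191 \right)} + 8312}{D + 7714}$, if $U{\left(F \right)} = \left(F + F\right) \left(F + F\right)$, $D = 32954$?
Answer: $\frac{12853}{3389} \approx 3.7926$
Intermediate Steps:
$U{\left(F \right)} = 4 F^{2}$ ($U{\left(F \right)} = 2 F 2 F = 4 F^{2}$)
$\frac{U{\left(-191 \right)} + 8312}{D + 7714} = \frac{4 \left(-191\right)^{2} + 8312}{32954 + 7714} = \frac{4 \cdot 36481 + 8312}{40668} = \left(145924 + 8312\right) \frac{1}{40668} = 154236 \cdot \frac{1}{40668} = \frac{12853}{3389}$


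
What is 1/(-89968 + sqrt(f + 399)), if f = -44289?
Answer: -44984/4047142457 - I*sqrt(43890)/8094284914 ≈ -1.1115e-5 - 2.5882e-8*I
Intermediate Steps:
1/(-89968 + sqrt(f + 399)) = 1/(-89968 + sqrt(-44289 + 399)) = 1/(-89968 + sqrt(-43890)) = 1/(-89968 + I*sqrt(43890))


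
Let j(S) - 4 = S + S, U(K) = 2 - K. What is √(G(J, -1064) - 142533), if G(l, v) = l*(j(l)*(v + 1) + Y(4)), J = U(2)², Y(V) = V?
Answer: 3*I*√15837 ≈ 377.54*I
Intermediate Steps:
j(S) = 4 + 2*S (j(S) = 4 + (S + S) = 4 + 2*S)
J = 0 (J = (2 - 1*2)² = (2 - 2)² = 0² = 0)
G(l, v) = l*(4 + (1 + v)*(4 + 2*l)) (G(l, v) = l*((4 + 2*l)*(v + 1) + 4) = l*((4 + 2*l)*(1 + v) + 4) = l*((1 + v)*(4 + 2*l) + 4) = l*(4 + (1 + v)*(4 + 2*l)))
√(G(J, -1064) - 142533) = √(2*0*(4 + 0 - 1064*(2 + 0)) - 142533) = √(2*0*(4 + 0 - 1064*2) - 142533) = √(2*0*(4 + 0 - 2128) - 142533) = √(2*0*(-2124) - 142533) = √(0 - 142533) = √(-142533) = 3*I*√15837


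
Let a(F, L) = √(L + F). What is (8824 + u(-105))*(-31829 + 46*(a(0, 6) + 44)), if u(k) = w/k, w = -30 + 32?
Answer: -1840991266/7 + 42619828*√6/105 ≈ -2.6200e+8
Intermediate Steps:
w = 2
u(k) = 2/k
a(F, L) = √(F + L)
(8824 + u(-105))*(-31829 + 46*(a(0, 6) + 44)) = (8824 + 2/(-105))*(-31829 + 46*(√(0 + 6) + 44)) = (8824 + 2*(-1/105))*(-31829 + 46*(√6 + 44)) = (8824 - 2/105)*(-31829 + 46*(44 + √6)) = 926518*(-31829 + (2024 + 46*√6))/105 = 926518*(-29805 + 46*√6)/105 = -1840991266/7 + 42619828*√6/105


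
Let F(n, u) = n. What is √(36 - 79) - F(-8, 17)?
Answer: 8 + I*√43 ≈ 8.0 + 6.5574*I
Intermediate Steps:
√(36 - 79) - F(-8, 17) = √(36 - 79) - 1*(-8) = √(-43) + 8 = I*√43 + 8 = 8 + I*√43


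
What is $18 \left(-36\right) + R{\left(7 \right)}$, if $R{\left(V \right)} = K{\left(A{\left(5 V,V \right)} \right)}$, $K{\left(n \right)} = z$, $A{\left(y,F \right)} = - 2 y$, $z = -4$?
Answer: $-652$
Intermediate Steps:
$K{\left(n \right)} = -4$
$R{\left(V \right)} = -4$
$18 \left(-36\right) + R{\left(7 \right)} = 18 \left(-36\right) - 4 = -648 - 4 = -652$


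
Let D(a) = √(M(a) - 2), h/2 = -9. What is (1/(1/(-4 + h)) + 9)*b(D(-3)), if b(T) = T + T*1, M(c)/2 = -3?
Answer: -52*I*√2 ≈ -73.539*I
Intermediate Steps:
M(c) = -6 (M(c) = 2*(-3) = -6)
h = -18 (h = 2*(-9) = -18)
D(a) = 2*I*√2 (D(a) = √(-6 - 2) = √(-8) = 2*I*√2)
b(T) = 2*T (b(T) = T + T = 2*T)
(1/(1/(-4 + h)) + 9)*b(D(-3)) = (1/(1/(-4 - 18)) + 9)*(2*(2*I*√2)) = (1/(1/(-22)) + 9)*(4*I*√2) = (1/(-1/22) + 9)*(4*I*√2) = (-22 + 9)*(4*I*√2) = -52*I*√2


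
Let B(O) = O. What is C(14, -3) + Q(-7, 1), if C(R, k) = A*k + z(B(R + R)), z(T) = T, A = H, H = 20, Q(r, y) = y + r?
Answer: -38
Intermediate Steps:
Q(r, y) = r + y
A = 20
C(R, k) = 2*R + 20*k (C(R, k) = 20*k + (R + R) = 20*k + 2*R = 2*R + 20*k)
C(14, -3) + Q(-7, 1) = (2*14 + 20*(-3)) + (-7 + 1) = (28 - 60) - 6 = -32 - 6 = -38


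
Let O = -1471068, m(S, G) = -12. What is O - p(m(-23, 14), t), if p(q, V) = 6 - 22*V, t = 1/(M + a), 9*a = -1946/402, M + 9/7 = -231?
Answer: -4337086843716/2948245 ≈ -1.4711e+6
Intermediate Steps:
M = -1626/7 (M = -9/7 - 231 = -1626/7 ≈ -232.29)
a = -973/1809 (a = (-1946/402)/9 = (-1946*1/402)/9 = (⅑)*(-973/201) = -973/1809 ≈ -0.53787)
t = -12663/2948245 (t = 1/(-1626/7 - 973/1809) = 1/(-2948245/12663) = -12663/2948245 ≈ -0.0042951)
O - p(m(-23, 14), t) = -1471068 - (6 - 22*(-12663/2948245)) = -1471068 - (6 + 278586/2948245) = -1471068 - 1*17968056/2948245 = -1471068 - 17968056/2948245 = -4337086843716/2948245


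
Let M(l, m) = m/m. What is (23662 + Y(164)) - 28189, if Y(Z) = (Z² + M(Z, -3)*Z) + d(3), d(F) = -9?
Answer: 22524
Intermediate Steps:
M(l, m) = 1
Y(Z) = -9 + Z + Z² (Y(Z) = (Z² + 1*Z) - 9 = (Z² + Z) - 9 = (Z + Z²) - 9 = -9 + Z + Z²)
(23662 + Y(164)) - 28189 = (23662 + (-9 + 164 + 164²)) - 28189 = (23662 + (-9 + 164 + 26896)) - 28189 = (23662 + 27051) - 28189 = 50713 - 28189 = 22524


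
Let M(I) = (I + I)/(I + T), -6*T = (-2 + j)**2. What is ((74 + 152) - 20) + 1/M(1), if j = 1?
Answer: 2477/12 ≈ 206.42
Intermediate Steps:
T = -1/6 (T = -(-2 + 1)**2/6 = -1/6*(-1)**2 = -1/6*1 = -1/6 ≈ -0.16667)
M(I) = 2*I/(-1/6 + I) (M(I) = (I + I)/(I - 1/6) = (2*I)/(-1/6 + I) = 2*I/(-1/6 + I))
((74 + 152) - 20) + 1/M(1) = ((74 + 152) - 20) + 1/(12*1/(-1 + 6*1)) = (226 - 20) + 1/(12*1/(-1 + 6)) = 206 + 1/(12*1/5) = 206 + 1/(12*1*(1/5)) = 206 + 1/(12/5) = 206 + 5/12 = 2477/12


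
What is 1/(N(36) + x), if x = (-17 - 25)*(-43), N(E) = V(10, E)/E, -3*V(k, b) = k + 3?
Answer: 108/195035 ≈ 0.00055375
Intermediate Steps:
V(k, b) = -1 - k/3 (V(k, b) = -(k + 3)/3 = -(3 + k)/3 = -1 - k/3)
N(E) = -13/(3*E) (N(E) = (-1 - 1/3*10)/E = (-1 - 10/3)/E = -13/(3*E))
x = 1806 (x = -42*(-43) = 1806)
1/(N(36) + x) = 1/(-13/3/36 + 1806) = 1/(-13/3*1/36 + 1806) = 1/(-13/108 + 1806) = 1/(195035/108) = 108/195035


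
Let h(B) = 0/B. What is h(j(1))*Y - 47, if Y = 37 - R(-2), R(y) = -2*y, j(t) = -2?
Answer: -47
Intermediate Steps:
h(B) = 0
Y = 33 (Y = 37 - (-2)*(-2) = 37 - 1*4 = 37 - 4 = 33)
h(j(1))*Y - 47 = 0*33 - 47 = 0 - 47 = -47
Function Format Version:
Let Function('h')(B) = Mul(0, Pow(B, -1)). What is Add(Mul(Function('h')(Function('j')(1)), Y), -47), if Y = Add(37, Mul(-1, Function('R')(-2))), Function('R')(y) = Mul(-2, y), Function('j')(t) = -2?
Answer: -47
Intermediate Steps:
Function('h')(B) = 0
Y = 33 (Y = Add(37, Mul(-1, Mul(-2, -2))) = Add(37, Mul(-1, 4)) = Add(37, -4) = 33)
Add(Mul(Function('h')(Function('j')(1)), Y), -47) = Add(Mul(0, 33), -47) = Add(0, -47) = -47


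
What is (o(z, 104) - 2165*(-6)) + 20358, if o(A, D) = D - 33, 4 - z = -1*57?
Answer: 33419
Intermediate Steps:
z = 61 (z = 4 - (-1)*57 = 4 - 1*(-57) = 4 + 57 = 61)
o(A, D) = -33 + D
(o(z, 104) - 2165*(-6)) + 20358 = ((-33 + 104) - 2165*(-6)) + 20358 = (71 + 12990) + 20358 = 13061 + 20358 = 33419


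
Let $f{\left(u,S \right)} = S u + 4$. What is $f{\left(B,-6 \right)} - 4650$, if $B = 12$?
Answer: $-4718$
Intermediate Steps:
$f{\left(u,S \right)} = 4 + S u$
$f{\left(B,-6 \right)} - 4650 = \left(4 - 72\right) - 4650 = -68 - 4650 = -4718$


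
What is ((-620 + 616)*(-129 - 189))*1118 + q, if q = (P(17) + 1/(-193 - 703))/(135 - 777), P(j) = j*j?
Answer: 818034867329/575232 ≈ 1.4221e+6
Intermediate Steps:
P(j) = j**2
q = -258943/575232 (q = (17**2 + 1/(-193 - 703))/(135 - 777) = (289 + 1/(-896))/(-642) = (289 - 1/896)*(-1/642) = (258943/896)*(-1/642) = -258943/575232 ≈ -0.45015)
((-620 + 616)*(-129 - 189))*1118 + q = ((-620 + 616)*(-129 - 189))*1118 - 258943/575232 = -4*(-318)*1118 - 258943/575232 = 1272*1118 - 258943/575232 = 1422096 - 258943/575232 = 818034867329/575232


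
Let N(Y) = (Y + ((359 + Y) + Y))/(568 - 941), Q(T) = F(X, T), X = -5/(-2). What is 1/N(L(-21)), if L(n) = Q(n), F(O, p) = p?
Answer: -373/296 ≈ -1.2601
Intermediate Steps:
X = 5/2 (X = -5*(-½) = 5/2 ≈ 2.5000)
Q(T) = T
L(n) = n
N(Y) = -359/373 - 3*Y/373 (N(Y) = (Y + (359 + 2*Y))/(-373) = (359 + 3*Y)*(-1/373) = -359/373 - 3*Y/373)
1/N(L(-21)) = 1/(-359/373 - 3/373*(-21)) = 1/(-359/373 + 63/373) = 1/(-296/373) = -373/296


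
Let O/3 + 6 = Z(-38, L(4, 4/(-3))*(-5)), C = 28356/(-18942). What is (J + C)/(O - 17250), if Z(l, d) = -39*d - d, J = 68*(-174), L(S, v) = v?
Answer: 18679175/28520338 ≈ 0.65494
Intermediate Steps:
C = -4726/3157 (C = 28356*(-1/18942) = -4726/3157 ≈ -1.4970)
J = -11832
Z(l, d) = -40*d
O = -818 (O = -18 + 3*(-40*4/(-3)*(-5)) = -18 + 3*(-40*4*(-⅓)*(-5)) = -18 + 3*(-(-160)*(-5)/3) = -18 + 3*(-40*20/3) = -18 + 3*(-800/3) = -18 - 800 = -818)
(J + C)/(O - 17250) = (-11832 - 4726/3157)/(-818 - 17250) = -37358350/3157/(-18068) = -37358350/3157*(-1/18068) = 18679175/28520338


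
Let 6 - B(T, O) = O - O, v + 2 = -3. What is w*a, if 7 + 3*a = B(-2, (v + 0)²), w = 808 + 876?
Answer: -1684/3 ≈ -561.33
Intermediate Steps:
v = -5 (v = -2 - 3 = -5)
w = 1684
B(T, O) = 6 (B(T, O) = 6 - (O - O) = 6 - 1*0 = 6 + 0 = 6)
a = -⅓ (a = -7/3 + (⅓)*6 = -7/3 + 2 = -⅓ ≈ -0.33333)
w*a = 1684*(-⅓) = -1684/3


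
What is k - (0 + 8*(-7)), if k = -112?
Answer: -56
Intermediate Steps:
k - (0 + 8*(-7)) = -112 - (0 + 8*(-7)) = -112 - (0 - 56) = -112 - 1*(-56) = -112 + 56 = -56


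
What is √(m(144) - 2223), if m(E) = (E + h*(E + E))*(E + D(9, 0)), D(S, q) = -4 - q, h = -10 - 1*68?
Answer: 3*I*√347447 ≈ 1768.3*I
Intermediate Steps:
h = -78 (h = -10 - 68 = -78)
m(E) = -155*E*(-4 + E) (m(E) = (E - 78*(E + E))*(E + (-4 - 1*0)) = (E - 156*E)*(E + (-4 + 0)) = (E - 156*E)*(E - 4) = (-155*E)*(-4 + E) = -155*E*(-4 + E))
√(m(144) - 2223) = √(155*144*(4 - 1*144) - 2223) = √(155*144*(4 - 144) - 2223) = √(155*144*(-140) - 2223) = √(-3124800 - 2223) = √(-3127023) = 3*I*√347447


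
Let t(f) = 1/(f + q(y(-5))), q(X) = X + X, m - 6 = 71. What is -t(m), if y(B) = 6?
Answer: -1/89 ≈ -0.011236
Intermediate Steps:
m = 77 (m = 6 + 71 = 77)
q(X) = 2*X
t(f) = 1/(12 + f) (t(f) = 1/(f + 2*6) = 1/(f + 12) = 1/(12 + f))
-t(m) = -1/(12 + 77) = -1/89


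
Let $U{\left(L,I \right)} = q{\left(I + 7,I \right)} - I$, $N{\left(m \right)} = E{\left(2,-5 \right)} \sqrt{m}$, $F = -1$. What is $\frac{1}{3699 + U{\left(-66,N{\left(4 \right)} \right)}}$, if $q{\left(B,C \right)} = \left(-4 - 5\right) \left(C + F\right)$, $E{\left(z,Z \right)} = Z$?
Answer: $\frac{1}{3808} \approx 0.00026261$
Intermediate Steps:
$N{\left(m \right)} = - 5 \sqrt{m}$
$q{\left(B,C \right)} = 9 - 9 C$ ($q{\left(B,C \right)} = \left(-4 - 5\right) \left(C - 1\right) = - 9 \left(-1 + C\right) = 9 - 9 C$)
$U{\left(L,I \right)} = 9 - 10 I$ ($U{\left(L,I \right)} = \left(9 - 9 I\right) - I = 9 - 10 I$)
$\frac{1}{3699 + U{\left(-66,N{\left(4 \right)} \right)}} = \frac{1}{3699 - \left(-9 + 10 \left(- 5 \sqrt{4}\right)\right)} = \frac{1}{3699 - \left(-9 + 10 \left(\left(-5\right) 2\right)\right)} = \frac{1}{3699 + \left(9 - -100\right)} = \frac{1}{3699 + \left(9 + 100\right)} = \frac{1}{3699 + 109} = \frac{1}{3808}$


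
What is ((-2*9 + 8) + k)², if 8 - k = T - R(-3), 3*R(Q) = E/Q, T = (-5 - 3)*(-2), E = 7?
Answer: 28561/81 ≈ 352.60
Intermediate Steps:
T = 16 (T = -8*(-2) = 16)
R(Q) = 7/(3*Q) (R(Q) = (7/Q)/3 = 7/(3*Q))
k = -79/9 (k = 8 - (16 - 7/(3*(-3))) = 8 - (16 - 7*(-1)/(3*3)) = 8 - (16 - 1*(-7/9)) = 8 - (16 + 7/9) = 8 - 1*151/9 = 8 - 151/9 = -79/9 ≈ -8.7778)
((-2*9 + 8) + k)² = ((-2*9 + 8) - 79/9)² = ((-18 + 8) - 79/9)² = (-10 - 79/9)² = (-169/9)² = 28561/81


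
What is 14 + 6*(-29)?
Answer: -160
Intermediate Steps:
14 + 6*(-29) = 14 - 174 = -160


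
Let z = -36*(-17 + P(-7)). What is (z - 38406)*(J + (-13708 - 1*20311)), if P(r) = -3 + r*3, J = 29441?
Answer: 169065540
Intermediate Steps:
P(r) = -3 + 3*r
z = 1476 (z = -36*(-17 + (-3 + 3*(-7))) = -36*(-17 + (-3 - 21)) = -36*(-17 - 24) = -36*(-41) = 1476)
(z - 38406)*(J + (-13708 - 1*20311)) = (1476 - 38406)*(29441 + (-13708 - 1*20311)) = -36930*(29441 + (-13708 - 20311)) = -36930*(29441 - 34019) = -36930*(-4578) = 169065540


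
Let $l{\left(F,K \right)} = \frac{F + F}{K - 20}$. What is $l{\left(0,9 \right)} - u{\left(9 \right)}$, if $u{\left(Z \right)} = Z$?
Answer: $-9$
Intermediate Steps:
$l{\left(F,K \right)} = \frac{2 F}{-20 + K}$
$l{\left(0,9 \right)} - u{\left(9 \right)} = 2 \cdot 0 \frac{1}{-20 + 9} - 9 = 2 \cdot 0 \frac{1}{-11} - 9 = 2 \cdot 0 \left(- \frac{1}{11}\right) - 9 = 0 - 9 = -9$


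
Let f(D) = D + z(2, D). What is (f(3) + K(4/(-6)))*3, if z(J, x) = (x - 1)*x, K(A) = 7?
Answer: 48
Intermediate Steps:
z(J, x) = x*(-1 + x) (z(J, x) = (-1 + x)*x = x*(-1 + x))
f(D) = D + D*(-1 + D)
(f(3) + K(4/(-6)))*3 = (3² + 7)*3 = (9 + 7)*3 = 16*3 = 48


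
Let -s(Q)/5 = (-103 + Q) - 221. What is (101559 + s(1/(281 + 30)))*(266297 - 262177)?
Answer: 132205295680/311 ≈ 4.2510e+8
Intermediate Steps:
s(Q) = 1620 - 5*Q (s(Q) = -5*((-103 + Q) - 221) = -5*(-324 + Q) = 1620 - 5*Q)
(101559 + s(1/(281 + 30)))*(266297 - 262177) = (101559 + (1620 - 5/(281 + 30)))*(266297 - 262177) = (101559 + (1620 - 5/311))*4120 = (101559 + 503815/311)*4120 = (32088664/311)*4120 = 132205295680/311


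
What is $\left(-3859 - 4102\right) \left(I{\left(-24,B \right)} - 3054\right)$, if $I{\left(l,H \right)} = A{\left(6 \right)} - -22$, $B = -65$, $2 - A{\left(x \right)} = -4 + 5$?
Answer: $24129791$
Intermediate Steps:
$A{\left(x \right)} = 1$ ($A{\left(x \right)} = 2 - \left(-4 + 5\right) = 2 - 1 = 1$)
$I{\left(l,H \right)} = 23$ ($I{\left(l,H \right)} = 1 - -22 = 1 + 22 = 23$)
$\left(-3859 - 4102\right) \left(I{\left(-24,B \right)} - 3054\right) = \left(-3859 - 4102\right) \left(23 - 3054\right) = \left(-7961\right) \left(-3031\right) = 24129791$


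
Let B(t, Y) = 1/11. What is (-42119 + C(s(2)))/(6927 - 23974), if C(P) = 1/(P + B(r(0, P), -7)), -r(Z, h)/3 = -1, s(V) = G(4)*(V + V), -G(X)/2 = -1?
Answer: 3748580/1517183 ≈ 2.4707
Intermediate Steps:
G(X) = 2 (G(X) = -2*(-1) = 2)
s(V) = 4*V (s(V) = 2*(V + V) = 2*(2*V) = 4*V)
r(Z, h) = 3 (r(Z, h) = -3*(-1) = 3)
B(t, Y) = 1/11
C(P) = 1/(1/11 + P) (C(P) = 1/(P + 1/11) = 1/(1/11 + P))
(-42119 + C(s(2)))/(6927 - 23974) = (-42119 + 11/(1 + 11*(4*2)))/(6927 - 23974) = (-42119 + 11/(1 + 11*8))/(-17047) = (-42119 + 11/(1 + 88))*(-1/17047) = (-42119 + 11/89)*(-1/17047) = -3748580/89*(-1/17047) = 3748580/1517183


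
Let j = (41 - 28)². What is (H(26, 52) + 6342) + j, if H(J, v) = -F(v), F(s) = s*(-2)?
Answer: 6615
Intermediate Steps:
F(s) = -2*s
j = 169 (j = 13² = 169)
H(J, v) = 2*v (H(J, v) = -(-2)*v = 2*v)
(H(26, 52) + 6342) + j = (2*52 + 6342) + 169 = (104 + 6342) + 169 = 6446 + 169 = 6615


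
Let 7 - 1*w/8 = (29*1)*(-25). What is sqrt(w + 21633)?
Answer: 7*sqrt(561) ≈ 165.80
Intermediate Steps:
w = 5856 (w = 56 - 8*29*1*(-25) = 56 - 232*(-25) = 56 - 8*(-725) = 56 + 5800 = 5856)
sqrt(w + 21633) = sqrt(5856 + 21633) = sqrt(27489) = 7*sqrt(561)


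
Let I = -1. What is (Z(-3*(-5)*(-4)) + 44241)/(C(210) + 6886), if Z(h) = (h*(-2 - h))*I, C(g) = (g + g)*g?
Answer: 47721/95086 ≈ 0.50187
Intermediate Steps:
C(g) = 2*g² (C(g) = (2*g)*g = 2*g²)
Z(h) = -h*(-2 - h) (Z(h) = (h*(-2 - h))*(-1) = -h*(-2 - h))
(Z(-3*(-5)*(-4)) + 44241)/(C(210) + 6886) = ((-3*(-5)*(-4))*(2 - 3*(-5)*(-4)) + 44241)/(2*210² + 6886) = ((15*(-4))*(2 + 15*(-4)) + 44241)/(2*44100 + 6886) = (-60*(2 - 60) + 44241)/(88200 + 6886) = (-60*(-58) + 44241)/95086 = (3480 + 44241)*(1/95086) = 47721*(1/95086) = 47721/95086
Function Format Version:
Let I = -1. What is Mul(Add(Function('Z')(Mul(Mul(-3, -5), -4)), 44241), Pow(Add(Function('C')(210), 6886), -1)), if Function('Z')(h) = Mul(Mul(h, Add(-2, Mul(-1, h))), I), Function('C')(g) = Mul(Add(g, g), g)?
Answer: Rational(47721, 95086) ≈ 0.50187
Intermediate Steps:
Function('C')(g) = Mul(2, Pow(g, 2)) (Function('C')(g) = Mul(Mul(2, g), g) = Mul(2, Pow(g, 2)))
Function('Z')(h) = Mul(-1, h, Add(-2, Mul(-1, h))) (Function('Z')(h) = Mul(Mul(h, Add(-2, Mul(-1, h))), -1) = Mul(-1, h, Add(-2, Mul(-1, h))))
Mul(Add(Function('Z')(Mul(Mul(-3, -5), -4)), 44241), Pow(Add(Function('C')(210), 6886), -1)) = Mul(Add(Mul(Mul(Mul(-3, -5), -4), Add(2, Mul(Mul(-3, -5), -4))), 44241), Pow(Add(Mul(2, Pow(210, 2)), 6886), -1)) = Mul(Add(Mul(Mul(15, -4), Add(2, Mul(15, -4))), 44241), Pow(Add(Mul(2, 44100), 6886), -1)) = Mul(Add(Mul(-60, Add(2, -60)), 44241), Pow(Add(88200, 6886), -1)) = Mul(Add(Mul(-60, -58), 44241), Pow(95086, -1)) = Mul(Add(3480, 44241), Rational(1, 95086)) = Mul(47721, Rational(1, 95086)) = Rational(47721, 95086)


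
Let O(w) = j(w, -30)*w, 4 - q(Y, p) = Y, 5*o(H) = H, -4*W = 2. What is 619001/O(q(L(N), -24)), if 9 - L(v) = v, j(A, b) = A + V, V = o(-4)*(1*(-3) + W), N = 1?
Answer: 3095005/24 ≈ 1.2896e+5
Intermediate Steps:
W = -½ (W = -¼*2 = -½ ≈ -0.50000)
o(H) = H/5
V = 14/5 (V = ((⅕)*(-4))*(1*(-3) - ½) = -4*(-3 - ½)/5 = -⅘*(-7/2) = 14/5 ≈ 2.8000)
j(A, b) = 14/5 + A (j(A, b) = A + 14/5 = 14/5 + A)
L(v) = 9 - v
q(Y, p) = 4 - Y
O(w) = w*(14/5 + w) (O(w) = (14/5 + w)*w = w*(14/5 + w))
619001/O(q(L(N), -24)) = 619001/(((4 - (9 - 1*1))*(14 + 5*(4 - (9 - 1*1)))/5)) = 619001/(((4 - (9 - 1))*(14 + 5*(4 - (9 - 1)))/5)) = 619001/(((4 - 1*8)*(14 + 5*(4 - 1*8))/5)) = 619001/(((4 - 8)*(14 + 5*(4 - 8))/5)) = 619001/(((⅕)*(-4)*(14 + 5*(-4)))) = 619001/(((⅕)*(-4)*(14 - 20))) = 619001/(((⅕)*(-4)*(-6))) = 619001/(24/5) = 619001*(5/24) = 3095005/24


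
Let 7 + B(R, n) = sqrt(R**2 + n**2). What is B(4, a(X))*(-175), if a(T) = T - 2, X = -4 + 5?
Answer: 1225 - 175*sqrt(17) ≈ 503.46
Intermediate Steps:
X = 1
a(T) = -2 + T
B(R, n) = -7 + sqrt(R**2 + n**2)
B(4, a(X))*(-175) = (-7 + sqrt(4**2 + (-2 + 1)**2))*(-175) = (-7 + sqrt(16 + (-1)**2))*(-175) = (-7 + sqrt(16 + 1))*(-175) = (-7 + sqrt(17))*(-175) = 1225 - 175*sqrt(17)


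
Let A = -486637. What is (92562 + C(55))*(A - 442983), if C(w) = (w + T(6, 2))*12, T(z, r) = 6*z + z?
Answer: -87129564120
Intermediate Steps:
T(z, r) = 7*z
C(w) = 504 + 12*w (C(w) = (w + 7*6)*12 = (w + 42)*12 = (42 + w)*12 = 504 + 12*w)
(92562 + C(55))*(A - 442983) = (92562 + (504 + 12*55))*(-486637 - 442983) = (92562 + (504 + 660))*(-929620) = (92562 + 1164)*(-929620) = 93726*(-929620) = -87129564120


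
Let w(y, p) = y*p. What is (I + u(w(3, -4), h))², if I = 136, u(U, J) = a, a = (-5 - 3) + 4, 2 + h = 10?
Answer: 17424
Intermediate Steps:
h = 8 (h = -2 + 10 = 8)
w(y, p) = p*y
a = -4 (a = -8 + 4 = -4)
u(U, J) = -4
(I + u(w(3, -4), h))² = (136 - 4)² = 132² = 17424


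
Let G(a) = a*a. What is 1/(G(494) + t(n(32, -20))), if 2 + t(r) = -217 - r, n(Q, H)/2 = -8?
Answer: 1/243833 ≈ 4.1012e-6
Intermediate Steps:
n(Q, H) = -16 (n(Q, H) = 2*(-8) = -16)
G(a) = a²
t(r) = -219 - r (t(r) = -2 + (-217 - r) = -219 - r)
1/(G(494) + t(n(32, -20))) = 1/(494² + (-219 - 1*(-16))) = 1/(244036 + (-219 + 16)) = 1/(244036 - 203) = 1/243833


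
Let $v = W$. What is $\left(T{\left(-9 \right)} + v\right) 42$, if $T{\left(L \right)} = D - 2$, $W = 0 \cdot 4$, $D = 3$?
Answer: $42$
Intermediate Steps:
$W = 0$
$v = 0$
$T{\left(L \right)} = 1$ ($T{\left(L \right)} = 3 - 2 = 1$)
$\left(T{\left(-9 \right)} + v\right) 42 = \left(1 + 0\right) 42 = 1 \cdot 42 = 42$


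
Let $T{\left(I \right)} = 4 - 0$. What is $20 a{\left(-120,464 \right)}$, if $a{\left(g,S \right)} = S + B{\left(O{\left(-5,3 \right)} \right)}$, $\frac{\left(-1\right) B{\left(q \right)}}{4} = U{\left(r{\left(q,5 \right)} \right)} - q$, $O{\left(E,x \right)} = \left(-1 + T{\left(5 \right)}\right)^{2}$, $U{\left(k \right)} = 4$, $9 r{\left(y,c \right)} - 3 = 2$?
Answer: $9680$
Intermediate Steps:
$T{\left(I \right)} = 4$ ($T{\left(I \right)} = 4 + 0 = 4$)
$r{\left(y,c \right)} = \frac{5}{9}$ ($r{\left(y,c \right)} = \frac{1}{3} + \frac{1}{9} \cdot 2 = \frac{1}{3} + \frac{2}{9} = \frac{5}{9}$)
$O{\left(E,x \right)} = 9$ ($O{\left(E,x \right)} = \left(-1 + 4\right)^{2} = 3^{2} = 9$)
$B{\left(q \right)} = -16 + 4 q$ ($B{\left(q \right)} = - 4 \left(4 - q\right) = -16 + 4 q$)
$a{\left(g,S \right)} = 20 + S$ ($a{\left(g,S \right)} = S + \left(-16 + 4 \cdot 9\right) = S + \left(-16 + 36\right) = S + 20 = 20 + S$)
$20 a{\left(-120,464 \right)} = 20 \left(20 + 464\right) = 20 \cdot 484 = 9680$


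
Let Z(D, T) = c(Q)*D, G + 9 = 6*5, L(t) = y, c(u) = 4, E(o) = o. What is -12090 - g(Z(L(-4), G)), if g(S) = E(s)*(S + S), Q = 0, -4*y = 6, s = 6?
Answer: -12018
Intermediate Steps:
y = -3/2 (y = -¼*6 = -3/2 ≈ -1.5000)
L(t) = -3/2
G = 21 (G = -9 + 6*5 = -9 + 30 = 21)
Z(D, T) = 4*D
g(S) = 12*S (g(S) = 6*(S + S) = 6*(2*S) = 12*S)
-12090 - g(Z(L(-4), G)) = -12090 - 12*4*(-3/2) = -12090 - 12*(-6) = -12090 - 1*(-72) = -12090 + 72 = -12018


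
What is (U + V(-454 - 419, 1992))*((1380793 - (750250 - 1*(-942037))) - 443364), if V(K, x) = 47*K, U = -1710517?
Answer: 1322170020184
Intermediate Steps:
(U + V(-454 - 419, 1992))*((1380793 - (750250 - 1*(-942037))) - 443364) = (-1710517 + 47*(-454 - 419))*((1380793 - (750250 - 1*(-942037))) - 443364) = (-1710517 + 47*(-873))*((1380793 - (750250 + 942037)) - 443364) = (-1710517 - 41031)*((1380793 - 1*1692287) - 443364) = -1751548*((1380793 - 1692287) - 443364) = -1751548*(-311494 - 443364) = -1751548*(-754858) = 1322170020184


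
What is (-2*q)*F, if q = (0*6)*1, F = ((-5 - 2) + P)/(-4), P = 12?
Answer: 0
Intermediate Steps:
F = -5/4 (F = ((-5 - 2) + 12)/(-4) = (-7 + 12)*(-¼) = 5*(-¼) = -5/4 ≈ -1.2500)
q = 0 (q = 0*1 = 0)
(-2*q)*F = -2*0*(-5/4) = 0*(-5/4) = 0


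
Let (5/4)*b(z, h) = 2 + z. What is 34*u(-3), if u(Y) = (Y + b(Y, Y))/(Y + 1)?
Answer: 323/5 ≈ 64.600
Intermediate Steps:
b(z, h) = 8/5 + 4*z/5 (b(z, h) = 4*(2 + z)/5 = 8/5 + 4*z/5)
u(Y) = (8/5 + 9*Y/5)/(1 + Y) (u(Y) = (Y + (8/5 + 4*Y/5))/(Y + 1) = (8/5 + 9*Y/5)/(1 + Y))
34*u(-3) = 34*((8 + 9*(-3))/(5*(1 - 3))) = 34*((1/5)*(8 - 27)/(-2)) = 34*((1/5)*(-1/2)*(-19)) = 34*(19/10) = 323/5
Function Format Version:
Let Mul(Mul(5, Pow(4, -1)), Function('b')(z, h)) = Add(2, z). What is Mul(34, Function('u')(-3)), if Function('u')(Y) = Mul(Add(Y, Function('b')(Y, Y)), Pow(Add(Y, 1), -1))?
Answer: Rational(323, 5) ≈ 64.600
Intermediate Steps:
Function('b')(z, h) = Add(Rational(8, 5), Mul(Rational(4, 5), z)) (Function('b')(z, h) = Mul(Rational(4, 5), Add(2, z)) = Add(Rational(8, 5), Mul(Rational(4, 5), z)))
Function('u')(Y) = Mul(Pow(Add(1, Y), -1), Add(Rational(8, 5), Mul(Rational(9, 5), Y))) (Function('u')(Y) = Mul(Add(Y, Add(Rational(8, 5), Mul(Rational(4, 5), Y))), Pow(Add(Y, 1), -1)) = Mul(Add(Rational(8, 5), Mul(Rational(9, 5), Y)), Pow(Add(1, Y), -1)) = Mul(Pow(Add(1, Y), -1), Add(Rational(8, 5), Mul(Rational(9, 5), Y))))
Mul(34, Function('u')(-3)) = Mul(34, Mul(Rational(1, 5), Pow(Add(1, -3), -1), Add(8, Mul(9, -3)))) = Mul(34, Mul(Rational(1, 5), Pow(-2, -1), Add(8, -27))) = Mul(34, Mul(Rational(1, 5), Rational(-1, 2), -19)) = Mul(34, Rational(19, 10)) = Rational(323, 5)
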